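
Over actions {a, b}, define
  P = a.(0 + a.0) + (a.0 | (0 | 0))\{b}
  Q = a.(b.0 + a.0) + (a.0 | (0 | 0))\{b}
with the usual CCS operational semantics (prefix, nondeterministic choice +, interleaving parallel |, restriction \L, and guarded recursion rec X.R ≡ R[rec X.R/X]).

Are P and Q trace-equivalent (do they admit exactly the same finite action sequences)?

LTS(P): 4 reachable states
  p0 = a.(0 + a.0) + (a.0 | (0 | 0))\{b} has moves =a=> p1, =a=> p2
  p1 = (0 | (0 | 0))\{b} has moves deadlocked
  p2 = 0 + a.0 has moves =a=> p3
  p3 = 0 has moves deadlocked
LTS(Q): 4 reachable states
  q0 = a.(b.0 + a.0) + (a.0 | (0 | 0))\{b} has moves =a=> q1, =a=> q2
  q1 = (0 | (0 | 0))\{b} has moves deadlocked
  q2 = b.0 + a.0 has moves =a=> q3, =b=> q3
  q3 = 0 has moves deadlocked
Executing ab from Q (initial set {q0}):
  [1] a ⇒ {q1, q2}
  [2] b ⇒ {q3}
  ✓ Q
Executing ab from P (initial set {p0}):
  [1] a ⇒ {p1, p2}
  [2] b ⇒ ∅  — P cannot continue

traces(P) ≠ traces(Q) — witness ⟨ab⟩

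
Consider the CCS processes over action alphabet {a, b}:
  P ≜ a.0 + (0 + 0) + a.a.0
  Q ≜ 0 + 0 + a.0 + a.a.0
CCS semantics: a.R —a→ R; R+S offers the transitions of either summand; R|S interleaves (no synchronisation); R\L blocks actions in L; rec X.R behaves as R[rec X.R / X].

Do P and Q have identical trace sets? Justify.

traces(P) = traces(Q)

LTS(P): 3 reachable states
  u0 = a.0 + (0 + 0) + a.a.0 has moves -a-> u1, -a-> u2
  u1 = 0 has moves ·
  u2 = a.0 has moves -a-> u1
LTS(Q): 3 reachable states
  v0 = 0 + 0 + a.0 + a.a.0 has moves -a-> v1, -a-> v2
  v1 = 0 has moves ·
  v2 = a.0 has moves -a-> v1
Bisimilarity quotient blocks:
  B0 = {u0, v0}
  B1 = {u1, v1}
  B2 = {u2, v2}
u0 ∈ B0, v0 ∈ B0 → same block
Bisimilar ⇒ trace-equivalent.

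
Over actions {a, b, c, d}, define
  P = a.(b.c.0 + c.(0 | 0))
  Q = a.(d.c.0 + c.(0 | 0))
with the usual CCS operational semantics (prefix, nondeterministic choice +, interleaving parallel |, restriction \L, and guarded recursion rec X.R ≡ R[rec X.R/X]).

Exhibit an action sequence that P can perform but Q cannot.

ab

LTS(P): 5 reachable states
  u0 = a.(b.c.0 + c.(0 | 0)) has moves --a--▸ u1
  u1 = b.c.0 + c.(0 | 0) has moves --b--▸ u2, --c--▸ u3
  u2 = c.0 has moves --c--▸ u4
  u3 = 0 | 0 has moves ∅
  u4 = 0 has moves ∅
LTS(Q): 5 reachable states
  v0 = a.(d.c.0 + c.(0 | 0)) has moves --a--▸ v1
  v1 = d.c.0 + c.(0 | 0) has moves --c--▸ v2, --d--▸ v3
  v2 = 0 | 0 has moves ∅
  v3 = c.0 has moves --c--▸ v4
  v4 = 0 has moves ∅
Executing ab from P (initial set {u0}):
  after a @ step 1: {u1}
  after b @ step 2: {u2}
  ✓ P
Executing ab from Q (initial set {v0}):
  after a @ step 1: {v1}
  after b @ step 2: no successor for Q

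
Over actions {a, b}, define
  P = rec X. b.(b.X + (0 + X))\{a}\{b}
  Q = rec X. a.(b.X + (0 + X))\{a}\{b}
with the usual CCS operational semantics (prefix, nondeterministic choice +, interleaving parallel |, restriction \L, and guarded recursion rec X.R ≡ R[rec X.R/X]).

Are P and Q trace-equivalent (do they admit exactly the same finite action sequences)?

Reachable graph of P (2 states):
  s0 = rec X. b.(b.X + (0 + X))\{a}\{b} :: --b--▸ s1
  s1 = (b.(rec X. b.(b.X + (0 + X))\{a}\{b}) + (0 + (rec X. b.(b.X + (0 + X))\{a}\{b})))\{a}\{b} :: stopped
Reachable graph of Q (2 states):
  t0 = rec X. a.(b.X + (0 + X))\{a}\{b} :: --a--▸ t1
  t1 = (b.(rec X. a.(b.X + (0 + X))\{a}\{b}) + (0 + (rec X. a.(b.X + (0 + X))\{a}\{b})))\{a}\{b} :: stopped
Executing b from P (initial set {s0}):
  [1] b ⇒ {s1}
  ✓ P
Executing b from Q (initial set {t0}):
  [1] b ⇒ no successor for Q

NO — witness ⟨b⟩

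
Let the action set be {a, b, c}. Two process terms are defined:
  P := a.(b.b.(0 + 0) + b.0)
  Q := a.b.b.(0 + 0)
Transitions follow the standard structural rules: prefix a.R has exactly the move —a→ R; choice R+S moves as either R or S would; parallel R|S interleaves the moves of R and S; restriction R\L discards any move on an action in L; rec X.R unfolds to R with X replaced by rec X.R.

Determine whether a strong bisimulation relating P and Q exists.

Reachable graph of P (5 states):
  u0 = a.(b.b.(0 + 0) + b.0) → --a--▸ u1
  u1 = b.b.(0 + 0) + b.0 → --b--▸ u2, --b--▸ u3
  u2 = 0 → stopped
  u3 = b.(0 + 0) → --b--▸ u4
  u4 = 0 + 0 → stopped
Reachable graph of Q (4 states):
  v0 = a.b.b.(0 + 0) → --a--▸ v1
  v1 = b.b.(0 + 0) → --b--▸ v2
  v2 = b.(0 + 0) → --b--▸ v3
  v3 = 0 + 0 → stopped
Bisimilarity quotient blocks:
  B0 = {u0}
  B1 = {u1}
  B2 = {u3, v2}
  B3 = {u2, u4, v3}
  B4 = {v0}
  B5 = {v1}
u0 ∈ B0, v0 ∈ B4 → different blocks

P ≁ Q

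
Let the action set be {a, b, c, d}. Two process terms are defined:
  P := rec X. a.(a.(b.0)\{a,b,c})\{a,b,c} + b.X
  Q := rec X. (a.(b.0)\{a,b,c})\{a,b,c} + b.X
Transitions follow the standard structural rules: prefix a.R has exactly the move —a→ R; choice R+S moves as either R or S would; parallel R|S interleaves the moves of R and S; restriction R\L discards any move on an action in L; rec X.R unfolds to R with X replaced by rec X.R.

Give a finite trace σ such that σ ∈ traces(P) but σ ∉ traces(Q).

a

P's transition system — 2 states:
  p0 = rec X. a.(a.(b.0)\{a,b,c})\{a,b,c} + b.X | ··a··> p1, ··b··> p0
  p1 = (a.(b.0)\{a,b,c})\{a,b,c} | ·
Q's transition system — 1 states:
  q0 = rec X. (a.(b.0)\{a,b,c})\{a,b,c} + b.X | ··b··> q0
Trace ⟨a⟩ through P, begin at {p0}:
  step 1 (a): {p1}
  ✓ P
Trace ⟨a⟩ through Q, begin at {q0}:
  step 1 (a): no successor for Q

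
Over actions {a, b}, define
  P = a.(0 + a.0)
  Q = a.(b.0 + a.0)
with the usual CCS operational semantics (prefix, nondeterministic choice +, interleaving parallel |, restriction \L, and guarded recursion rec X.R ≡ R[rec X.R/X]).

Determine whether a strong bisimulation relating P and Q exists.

NO

LTS(P): 3 reachable states
  u0 = a.(0 + a.0) → =a=> u1
  u1 = 0 + a.0 → =a=> u2
  u2 = 0 → ∅
LTS(Q): 3 reachable states
  v0 = a.(b.0 + a.0) → =a=> v1
  v1 = b.0 + a.0 → =a=> v2, =b=> v2
  v2 = 0 → ∅
Coarsest stable partition (strong bisimilarity classes):
  B0 = {u0}
  B1 = {u1}
  B2 = {u2, v2}
  B3 = {v0}
  B4 = {v1}
u0 ∈ B0, v0 ∈ B3 → different blocks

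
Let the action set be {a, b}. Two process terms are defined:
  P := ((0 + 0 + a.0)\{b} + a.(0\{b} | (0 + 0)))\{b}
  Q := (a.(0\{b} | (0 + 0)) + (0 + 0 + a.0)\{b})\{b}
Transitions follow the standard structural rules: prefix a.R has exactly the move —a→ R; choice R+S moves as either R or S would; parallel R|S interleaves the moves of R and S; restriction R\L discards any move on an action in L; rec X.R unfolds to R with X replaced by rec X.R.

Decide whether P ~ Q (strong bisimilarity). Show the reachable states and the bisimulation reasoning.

P ~ Q

P's transition system — 3 states:
  m0 = ((0 + 0 + a.0)\{b} + a.(0\{b} | (0 + 0)))\{b} → --a--▸ m1, --a--▸ m2
  m1 = (0\{b} | (0 + 0))\{b} → (no moves)
  m2 = 0\{b}\{b} → (no moves)
Q's transition system — 3 states:
  n0 = (a.(0\{b} | (0 + 0)) + (0 + 0 + a.0)\{b})\{b} → --a--▸ n1, --a--▸ n2
  n1 = (0\{b} | (0 + 0))\{b} → (no moves)
  n2 = 0\{b}\{b} → (no moves)
Bisimilarity quotient blocks:
  B0 = {m0, n0}
  B1 = {m1, m2, n1, n2}
m0 ∈ B0, n0 ∈ B0 → same block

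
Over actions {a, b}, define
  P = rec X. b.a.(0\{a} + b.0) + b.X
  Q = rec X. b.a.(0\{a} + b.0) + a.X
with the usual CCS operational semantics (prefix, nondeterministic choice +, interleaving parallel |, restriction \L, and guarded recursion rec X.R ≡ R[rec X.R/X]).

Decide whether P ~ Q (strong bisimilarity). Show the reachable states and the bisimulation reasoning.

P ≁ Q

P's transition system — 4 states:
  p0 = rec X. b.a.(0\{a} + b.0) + b.X ⊢ —b→ p0, —b→ p1
  p1 = a.(0\{a} + b.0) ⊢ —a→ p2
  p2 = 0\{a} + b.0 ⊢ —b→ p3
  p3 = 0 ⊢ ·
Q's transition system — 4 states:
  q0 = rec X. b.a.(0\{a} + b.0) + a.X ⊢ —a→ q0, —b→ q1
  q1 = a.(0\{a} + b.0) ⊢ —a→ q2
  q2 = 0\{a} + b.0 ⊢ —b→ q3
  q3 = 0 ⊢ ·
Coarsest stable partition (strong bisimilarity classes):
  B0 = {p0}
  B1 = {p1, q1}
  B2 = {p2, q2}
  B3 = {p3, q3}
  B4 = {q0}
p0 ∈ B0, q0 ∈ B4 → different blocks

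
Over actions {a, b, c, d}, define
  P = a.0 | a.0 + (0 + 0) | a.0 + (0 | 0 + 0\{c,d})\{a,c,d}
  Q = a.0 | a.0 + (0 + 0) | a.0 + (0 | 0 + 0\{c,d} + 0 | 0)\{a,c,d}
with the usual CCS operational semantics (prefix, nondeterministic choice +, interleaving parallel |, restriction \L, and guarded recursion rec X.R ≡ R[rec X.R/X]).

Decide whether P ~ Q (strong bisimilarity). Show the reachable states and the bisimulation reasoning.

P's transition system — 5 states:
  s0 = a.0 | a.0 + (0 + 0) | a.0 + (0 | 0 + 0\{c,d})\{a,c,d} has moves --a--▸ s1, --a--▸ s2, --a--▸ s3
  s1 = (0 + 0) | 0 has moves ·
  s2 = 0 | a.0 has moves --a--▸ s4
  s3 = a.0 | 0 has moves --a--▸ s4
  s4 = 0 | 0 has moves ·
Q's transition system — 5 states:
  t0 = a.0 | a.0 + (0 + 0) | a.0 + (0 | 0 + 0\{c,d} + 0 | 0)\{a,c,d} has moves --a--▸ t1, --a--▸ t2, --a--▸ t3
  t1 = (0 + 0) | 0 has moves ·
  t2 = 0 | a.0 has moves --a--▸ t4
  t3 = a.0 | 0 has moves --a--▸ t4
  t4 = 0 | 0 has moves ·
Partition-refinement fixed point:
  B0 = {s0, t0}
  B1 = {s1, s4, t1, t4}
  B2 = {s2, s3, t2, t3}
s0 ∈ B0, t0 ∈ B0 → same block

P ~ Q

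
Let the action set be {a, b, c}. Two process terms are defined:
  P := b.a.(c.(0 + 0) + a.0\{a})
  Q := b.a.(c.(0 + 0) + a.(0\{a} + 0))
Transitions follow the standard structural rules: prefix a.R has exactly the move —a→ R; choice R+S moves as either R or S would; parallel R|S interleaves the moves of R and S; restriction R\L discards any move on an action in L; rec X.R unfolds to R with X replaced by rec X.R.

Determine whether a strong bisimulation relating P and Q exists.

bisimilar

P's transition system — 5 states:
  m0 = b.a.(c.(0 + 0) + a.0\{a}) ⊢ =b=> m1
  m1 = a.(c.(0 + 0) + a.0\{a}) ⊢ =a=> m2
  m2 = c.(0 + 0) + a.0\{a} ⊢ =a=> m3, =c=> m4
  m3 = 0\{a} ⊢ ·
  m4 = 0 + 0 ⊢ ·
Q's transition system — 5 states:
  n0 = b.a.(c.(0 + 0) + a.(0\{a} + 0)) ⊢ =b=> n1
  n1 = a.(c.(0 + 0) + a.(0\{a} + 0)) ⊢ =a=> n2
  n2 = c.(0 + 0) + a.(0\{a} + 0) ⊢ =a=> n3, =c=> n4
  n3 = 0\{a} + 0 ⊢ ·
  n4 = 0 + 0 ⊢ ·
Bisimilarity quotient blocks:
  B0 = {m0, n0}
  B1 = {m1, n1}
  B2 = {m2, n2}
  B3 = {m3, m4, n3, n4}
m0 ∈ B0, n0 ∈ B0 → same block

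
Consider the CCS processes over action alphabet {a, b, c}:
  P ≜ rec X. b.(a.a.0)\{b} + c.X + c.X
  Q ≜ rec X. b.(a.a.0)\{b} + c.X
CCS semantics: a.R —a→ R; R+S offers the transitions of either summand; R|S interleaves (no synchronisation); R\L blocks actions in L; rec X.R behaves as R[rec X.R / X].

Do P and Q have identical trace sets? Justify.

LTS(P): 4 reachable states
  s0 = rec X. b.(a.a.0)\{b} + c.X + c.X → --b--▸ s1, --c--▸ s0
  s1 = (a.a.0)\{b} → --a--▸ s2
  s2 = (a.0)\{b} → --a--▸ s3
  s3 = 0\{b} → ·
LTS(Q): 4 reachable states
  t0 = rec X. b.(a.a.0)\{b} + c.X → --b--▸ t1, --c--▸ t0
  t1 = (a.a.0)\{b} → --a--▸ t2
  t2 = (a.0)\{b} → --a--▸ t3
  t3 = 0\{b} → ·
Bisimilarity quotient blocks:
  B0 = {s0, t0}
  B1 = {s1, t1}
  B2 = {s2, t2}
  B3 = {s3, t3}
s0 ∈ B0, t0 ∈ B0 → same block
Bisimilar ⇒ trace-equivalent.

traces(P) = traces(Q)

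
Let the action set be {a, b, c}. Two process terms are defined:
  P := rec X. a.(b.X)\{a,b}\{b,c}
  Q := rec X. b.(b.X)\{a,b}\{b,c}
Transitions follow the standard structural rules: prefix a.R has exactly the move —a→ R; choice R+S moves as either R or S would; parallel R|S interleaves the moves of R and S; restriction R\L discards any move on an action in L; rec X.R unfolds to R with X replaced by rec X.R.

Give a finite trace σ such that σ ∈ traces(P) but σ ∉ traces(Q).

a

P's transition system — 2 states:
  m0 = rec X. a.(b.X)\{a,b}\{b,c} has moves =a=> m1
  m1 = (b.(rec X. a.(b.X)\{a,b}\{b,c}))\{a,b}\{b,c} has moves deadlocked
Q's transition system — 2 states:
  n0 = rec X. b.(b.X)\{a,b}\{b,c} has moves =b=> n1
  n1 = (b.(rec X. b.(b.X)\{a,b}\{b,c}))\{a,b}\{b,c} has moves deadlocked
Run σ = ⟨a⟩ on P: start {m0}
  after a @ step 1: {m1}
  ✓ P
Run σ = ⟨a⟩ on Q: start {n0}
  after a @ step 1: ∅ (Q stuck)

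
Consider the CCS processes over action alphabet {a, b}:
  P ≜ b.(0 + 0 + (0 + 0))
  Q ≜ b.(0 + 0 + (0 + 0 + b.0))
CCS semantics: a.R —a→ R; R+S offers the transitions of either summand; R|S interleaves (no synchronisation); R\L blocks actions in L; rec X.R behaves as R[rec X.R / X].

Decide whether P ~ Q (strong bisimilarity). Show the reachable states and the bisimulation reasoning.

P's transition system — 2 states:
  u0 = b.(0 + 0 + (0 + 0)) → -b-> u1
  u1 = 0 + 0 + (0 + 0) → ·
Q's transition system — 3 states:
  v0 = b.(0 + 0 + (0 + 0 + b.0)) → -b-> v1
  v1 = 0 + 0 + (0 + 0 + b.0) → -b-> v2
  v2 = 0 → ·
Partition-refinement fixed point:
  B0 = {u0, v1}
  B1 = {u1, v2}
  B2 = {v0}
u0 ∈ B0, v0 ∈ B2 → different blocks

NO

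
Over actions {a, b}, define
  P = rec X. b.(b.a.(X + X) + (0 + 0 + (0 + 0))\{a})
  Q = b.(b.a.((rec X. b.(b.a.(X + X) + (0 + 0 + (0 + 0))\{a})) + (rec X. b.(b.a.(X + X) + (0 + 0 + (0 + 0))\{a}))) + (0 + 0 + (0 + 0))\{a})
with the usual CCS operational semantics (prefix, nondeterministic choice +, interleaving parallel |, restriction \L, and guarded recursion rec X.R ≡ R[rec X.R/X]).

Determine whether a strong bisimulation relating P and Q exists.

P's transition system — 4 states:
  u0 = rec X. b.(b.a.(X + X) + (0 + 0 + (0 + 0))\{a}) ⊢ --b--▸ u1
  u1 = b.a.((rec X. b.(b.a.(X + X) + (0 + 0 + (0 + 0))\{a})) + (rec X. b.(b.a.(X + X) + (0 + 0 + (0 + 0))\{a}))) + (0 + 0 + (0 + 0))\{a} ⊢ --b--▸ u2
  u2 = a.((rec X. b.(b.a.(X + X) + (0 + 0 + (0 + 0))\{a})) + (rec X. b.(b.a.(X + X) + (0 + 0 + (0 + 0))\{a}))) ⊢ --a--▸ u3
  u3 = (rec X. b.(b.a.(X + X) + (0 + 0 + (0 + 0))\{a})) + (rec X. b.(b.a.(X + X) + (0 + 0 + (0 + 0))\{a})) ⊢ --b--▸ u1
Q's transition system — 4 states:
  v0 = b.(b.a.((rec X. b.(b.a.(X + X) + (0 + 0 + (0 + 0))\{a})) + (rec X. b.(b.a.(X + X) + (0 + 0 + (0 + 0))\{a}))) + (0 + 0 + (0 + 0))\{a}) ⊢ --b--▸ v1
  v1 = b.a.((rec X. b.(b.a.(X + X) + (0 + 0 + (0 + 0))\{a})) + (rec X. b.(b.a.(X + X) + (0 + 0 + (0 + 0))\{a}))) + (0 + 0 + (0 + 0))\{a} ⊢ --b--▸ v2
  v2 = a.((rec X. b.(b.a.(X + X) + (0 + 0 + (0 + 0))\{a})) + (rec X. b.(b.a.(X + X) + (0 + 0 + (0 + 0))\{a}))) ⊢ --a--▸ v3
  v3 = (rec X. b.(b.a.(X + X) + (0 + 0 + (0 + 0))\{a})) + (rec X. b.(b.a.(X + X) + (0 + 0 + (0 + 0))\{a})) ⊢ --b--▸ v1
Coarsest stable partition (strong bisimilarity classes):
  B0 = {u0, u3, v0, v3}
  B1 = {u1, v1}
  B2 = {u2, v2}
u0 ∈ B0, v0 ∈ B0 → same block

YES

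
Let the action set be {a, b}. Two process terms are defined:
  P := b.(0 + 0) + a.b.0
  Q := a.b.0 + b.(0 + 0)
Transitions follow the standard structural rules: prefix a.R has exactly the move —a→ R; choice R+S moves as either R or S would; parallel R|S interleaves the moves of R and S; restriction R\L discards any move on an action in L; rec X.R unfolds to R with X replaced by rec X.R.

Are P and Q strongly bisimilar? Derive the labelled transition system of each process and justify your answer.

P ~ Q

Reachable graph of P (4 states):
  s0 = b.(0 + 0) + a.b.0 ⊢ -a-> s1, -b-> s2
  s1 = b.0 ⊢ -b-> s3
  s2 = 0 + 0 ⊢ (no moves)
  s3 = 0 ⊢ (no moves)
Reachable graph of Q (4 states):
  t0 = a.b.0 + b.(0 + 0) ⊢ -a-> t1, -b-> t2
  t1 = b.0 ⊢ -b-> t3
  t2 = 0 + 0 ⊢ (no moves)
  t3 = 0 ⊢ (no moves)
Partition-refinement fixed point:
  B0 = {s0, t0}
  B1 = {s1, t1}
  B2 = {s2, s3, t2, t3}
s0 ∈ B0, t0 ∈ B0 → same block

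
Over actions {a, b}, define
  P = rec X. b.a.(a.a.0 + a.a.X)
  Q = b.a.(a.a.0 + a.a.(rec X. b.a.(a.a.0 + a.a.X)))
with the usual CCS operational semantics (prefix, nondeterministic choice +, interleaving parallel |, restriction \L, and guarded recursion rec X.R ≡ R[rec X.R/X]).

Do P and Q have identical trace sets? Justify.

P's transition system — 6 states:
  s0 = rec X. b.a.(a.a.0 + a.a.X) | ··b··> s1
  s1 = a.(a.a.0 + a.a.(rec X. b.a.(a.a.0 + a.a.X))) | ··a··> s2
  s2 = a.a.0 + a.a.(rec X. b.a.(a.a.0 + a.a.X)) | ··a··> s3, ··a··> s4
  s3 = a.(rec X. b.a.(a.a.0 + a.a.X)) | ··a··> s0
  s4 = a.0 | ··a··> s5
  s5 = 0 | ·
Q's transition system — 7 states:
  t0 = b.a.(a.a.0 + a.a.(rec X. b.a.(a.a.0 + a.a.X))) | ··b··> t1
  t1 = a.(a.a.0 + a.a.(rec X. b.a.(a.a.0 + a.a.X))) | ··a··> t2
  t2 = a.a.0 + a.a.(rec X. b.a.(a.a.0 + a.a.X)) | ··a··> t3, ··a··> t4
  t3 = a.(rec X. b.a.(a.a.0 + a.a.X)) | ··a··> t5
  t4 = a.0 | ··a··> t6
  t5 = rec X. b.a.(a.a.0 + a.a.X) | ··b··> t1
  t6 = 0 | ·
Partition-refinement fixed point:
  B0 = {s0, t0, t5}
  B1 = {s1, t1}
  B2 = {s2, t2}
  B3 = {s3, t3}
  B4 = {s4, t4}
  B5 = {s5, t6}
s0 ∈ B0, t0 ∈ B0 → same block
Bisimilar ⇒ trace-equivalent.

traces(P) = traces(Q)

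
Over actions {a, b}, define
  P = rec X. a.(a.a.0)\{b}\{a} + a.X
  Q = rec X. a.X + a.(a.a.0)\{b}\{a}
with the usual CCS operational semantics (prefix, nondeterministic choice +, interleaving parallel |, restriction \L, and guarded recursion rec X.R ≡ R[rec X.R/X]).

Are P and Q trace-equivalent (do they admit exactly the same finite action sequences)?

Reachable graph of P (2 states):
  s0 = rec X. a.(a.a.0)\{b}\{a} + a.X :: -a-> s0, -a-> s1
  s1 = (a.a.0)\{b}\{a} :: deadlocked
Reachable graph of Q (2 states):
  t0 = rec X. a.X + a.(a.a.0)\{b}\{a} :: -a-> t0, -a-> t1
  t1 = (a.a.0)\{b}\{a} :: deadlocked
Bisimilarity quotient blocks:
  B0 = {s0, t0}
  B1 = {s1, t1}
s0 ∈ B0, t0 ∈ B0 → same block
Bisimilar ⇒ trace-equivalent.

YES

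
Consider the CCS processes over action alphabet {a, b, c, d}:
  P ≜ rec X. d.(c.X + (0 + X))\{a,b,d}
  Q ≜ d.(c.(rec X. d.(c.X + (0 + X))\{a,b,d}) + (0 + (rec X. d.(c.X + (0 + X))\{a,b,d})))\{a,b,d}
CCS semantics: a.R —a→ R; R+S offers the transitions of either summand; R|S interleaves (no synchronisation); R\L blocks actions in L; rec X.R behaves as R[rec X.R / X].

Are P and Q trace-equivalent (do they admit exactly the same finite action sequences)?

YES

LTS(P): 3 reachable states
  u0 = rec X. d.(c.X + (0 + X))\{a,b,d} ⊢ ··d··> u1
  u1 = (c.(rec X. d.(c.X + (0 + X))\{a,b,d}) + (0 + (rec X. d.(c.X + (0 + X))\{a,b,d})))\{a,b,d} ⊢ ··c··> u2
  u2 = (rec X. d.(c.X + (0 + X))\{a,b,d})\{a,b,d} ⊢ deadlocked
LTS(Q): 3 reachable states
  v0 = d.(c.(rec X. d.(c.X + (0 + X))\{a,b,d}) + (0 + (rec X. d.(c.X + (0 + X))\{a,b,d})))\{a,b,d} ⊢ ··d··> v1
  v1 = (c.(rec X. d.(c.X + (0 + X))\{a,b,d}) + (0 + (rec X. d.(c.X + (0 + X))\{a,b,d})))\{a,b,d} ⊢ ··c··> v2
  v2 = (rec X. d.(c.X + (0 + X))\{a,b,d})\{a,b,d} ⊢ deadlocked
Coarsest stable partition (strong bisimilarity classes):
  B0 = {u0, v0}
  B1 = {u1, v1}
  B2 = {u2, v2}
u0 ∈ B0, v0 ∈ B0 → same block
Bisimilar ⇒ trace-equivalent.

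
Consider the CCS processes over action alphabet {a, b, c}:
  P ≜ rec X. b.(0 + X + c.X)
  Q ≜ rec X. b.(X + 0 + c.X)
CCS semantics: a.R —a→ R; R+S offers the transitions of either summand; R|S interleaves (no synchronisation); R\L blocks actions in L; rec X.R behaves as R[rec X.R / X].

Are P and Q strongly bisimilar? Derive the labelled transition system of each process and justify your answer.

P's transition system — 2 states:
  s0 = rec X. b.(0 + X + c.X) | ··b··> s1
  s1 = 0 + (rec X. b.(0 + X + c.X)) + c.(rec X. b.(0 + X + c.X)) | ··b··> s1, ··c··> s0
Q's transition system — 2 states:
  t0 = rec X. b.(X + 0 + c.X) | ··b··> t1
  t1 = (rec X. b.(X + 0 + c.X)) + 0 + c.(rec X. b.(X + 0 + c.X)) | ··b··> t1, ··c··> t0
Bisimilarity quotient blocks:
  B0 = {s0, t0}
  B1 = {s1, t1}
s0 ∈ B0, t0 ∈ B0 → same block

P ~ Q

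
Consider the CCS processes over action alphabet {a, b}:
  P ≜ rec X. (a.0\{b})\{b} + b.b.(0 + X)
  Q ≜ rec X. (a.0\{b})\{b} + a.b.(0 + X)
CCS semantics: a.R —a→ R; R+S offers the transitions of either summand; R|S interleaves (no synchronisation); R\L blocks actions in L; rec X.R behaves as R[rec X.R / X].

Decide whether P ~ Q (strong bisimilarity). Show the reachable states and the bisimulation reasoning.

P's transition system — 4 states:
  p0 = rec X. (a.0\{b})\{b} + b.b.(0 + X) :: —a→ p1, —b→ p2
  p1 = 0\{b}\{b} :: ∅
  p2 = b.(0 + (rec X. (a.0\{b})\{b} + b.b.(0 + X))) :: —b→ p3
  p3 = 0 + (rec X. (a.0\{b})\{b} + b.b.(0 + X)) :: —a→ p1, —b→ p2
Q's transition system — 4 states:
  q0 = rec X. (a.0\{b})\{b} + a.b.(0 + X) :: —a→ q1, —a→ q2
  q1 = 0\{b}\{b} :: ∅
  q2 = b.(0 + (rec X. (a.0\{b})\{b} + a.b.(0 + X))) :: —b→ q3
  q3 = 0 + (rec X. (a.0\{b})\{b} + a.b.(0 + X)) :: —a→ q1, —a→ q2
Bisimilarity quotient blocks:
  B0 = {p0, p3}
  B1 = {p2}
  B2 = {p1, q1}
  B3 = {q0, q3}
  B4 = {q2}
p0 ∈ B0, q0 ∈ B3 → different blocks

P ≁ Q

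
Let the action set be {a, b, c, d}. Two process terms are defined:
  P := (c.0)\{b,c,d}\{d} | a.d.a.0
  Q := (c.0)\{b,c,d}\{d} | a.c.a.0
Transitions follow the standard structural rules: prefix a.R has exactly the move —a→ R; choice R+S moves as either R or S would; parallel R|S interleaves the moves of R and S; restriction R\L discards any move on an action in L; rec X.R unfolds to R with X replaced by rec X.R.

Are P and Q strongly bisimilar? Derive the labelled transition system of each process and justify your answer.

LTS(P): 4 reachable states
  p0 = (c.0)\{b,c,d}\{d} | a.d.a.0 → =a=> p1
  p1 = (c.0)\{b,c,d}\{d} | d.a.0 → =d=> p2
  p2 = (c.0)\{b,c,d}\{d} | a.0 → =a=> p3
  p3 = (c.0)\{b,c,d}\{d} | 0 → deadlocked
LTS(Q): 4 reachable states
  q0 = (c.0)\{b,c,d}\{d} | a.c.a.0 → =a=> q1
  q1 = (c.0)\{b,c,d}\{d} | c.a.0 → =c=> q2
  q2 = (c.0)\{b,c,d}\{d} | a.0 → =a=> q3
  q3 = (c.0)\{b,c,d}\{d} | 0 → deadlocked
Partition-refinement fixed point:
  B0 = {p0}
  B1 = {p1}
  B2 = {p2, q2}
  B3 = {p3, q3}
  B4 = {q0}
  B5 = {q1}
p0 ∈ B0, q0 ∈ B4 → different blocks

P ≁ Q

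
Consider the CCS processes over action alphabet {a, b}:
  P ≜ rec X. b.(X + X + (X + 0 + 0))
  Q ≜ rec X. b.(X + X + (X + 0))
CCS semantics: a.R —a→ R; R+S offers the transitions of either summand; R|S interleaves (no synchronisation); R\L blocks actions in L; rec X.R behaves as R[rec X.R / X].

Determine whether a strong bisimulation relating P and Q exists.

bisimilar

P's transition system — 2 states:
  u0 = rec X. b.(X + X + (X + 0 + 0)) has moves ··b··> u1
  u1 = (rec X. b.(X + X + (X + 0 + 0))) + (rec X. b.(X + X + (X + 0 + 0))) + ((rec X. b.(X + X + (X + 0 + 0))) + 0 + 0) has moves ··b··> u1
Q's transition system — 2 states:
  v0 = rec X. b.(X + X + (X + 0)) has moves ··b··> v1
  v1 = (rec X. b.(X + X + (X + 0))) + (rec X. b.(X + X + (X + 0))) + ((rec X. b.(X + X + (X + 0))) + 0) has moves ··b··> v1
Bisimilarity quotient blocks:
  B0 = {u0, u1, v0, v1}
u0 ∈ B0, v0 ∈ B0 → same block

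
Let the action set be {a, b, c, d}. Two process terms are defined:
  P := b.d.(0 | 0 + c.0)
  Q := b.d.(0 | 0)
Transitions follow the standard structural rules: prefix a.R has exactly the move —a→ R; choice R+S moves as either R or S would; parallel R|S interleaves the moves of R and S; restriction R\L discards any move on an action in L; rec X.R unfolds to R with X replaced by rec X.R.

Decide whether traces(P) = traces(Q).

NO — witness ⟨bdc⟩

LTS(P): 4 reachable states
  p0 = b.d.(0 | 0 + c.0) → =b=> p1
  p1 = d.(0 | 0 + c.0) → =d=> p2
  p2 = 0 | 0 + c.0 → =c=> p3
  p3 = 0 → stopped
LTS(Q): 3 reachable states
  q0 = b.d.(0 | 0) → =b=> q1
  q1 = d.(0 | 0) → =d=> q2
  q2 = 0 | 0 → stopped
Executing bdc from P (initial set {p0}):
  [1] b ⇒ {p1}
  [2] d ⇒ {p2}
  [3] c ⇒ {p3}
  ✓ P
Executing bdc from Q (initial set {q0}):
  [1] b ⇒ {q1}
  [2] d ⇒ {q2}
  [3] c ⇒ ∅ (Q stuck)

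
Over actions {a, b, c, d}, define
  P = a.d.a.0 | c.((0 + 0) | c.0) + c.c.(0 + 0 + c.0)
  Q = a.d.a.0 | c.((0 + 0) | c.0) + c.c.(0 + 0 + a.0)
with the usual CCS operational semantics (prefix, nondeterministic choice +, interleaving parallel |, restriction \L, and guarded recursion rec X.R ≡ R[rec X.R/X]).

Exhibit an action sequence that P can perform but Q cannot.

P's transition system — 15 states:
  m0 = a.d.a.0 | c.((0 + 0) | c.0) + c.c.(0 + 0 + c.0) → --a--▸ m1, --c--▸ m2, --c--▸ m3
  m1 = d.a.0 | c.((0 + 0) | c.0) → --c--▸ m4, --d--▸ m5
  m2 = a.d.a.0 | ((0 + 0) | c.0) → --a--▸ m4, --c--▸ m6
  m3 = c.(0 + 0 + c.0) → --c--▸ m7
  m4 = d.a.0 | ((0 + 0) | c.0) → --c--▸ m8, --d--▸ m9
  m5 = a.0 | c.((0 + 0) | c.0) → --a--▸ m10, --c--▸ m9
  m6 = a.d.a.0 | ((0 + 0) | 0) → --a--▸ m8
  m7 = 0 + 0 + c.0 → --c--▸ m11
  m8 = d.a.0 | ((0 + 0) | 0) → --d--▸ m12
  m9 = a.0 | ((0 + 0) | c.0) → --a--▸ m13, --c--▸ m12
  m10 = 0 | c.((0 + 0) | c.0) → --c--▸ m13
  m11 = 0 → ·
  m12 = a.0 | ((0 + 0) | 0) → --a--▸ m14
  m13 = 0 | ((0 + 0) | c.0) → --c--▸ m14
  m14 = 0 | ((0 + 0) | 0) → ·
Q's transition system — 15 states:
  n0 = a.d.a.0 | c.((0 + 0) | c.0) + c.c.(0 + 0 + a.0) → --a--▸ n1, --c--▸ n2, --c--▸ n3
  n1 = d.a.0 | c.((0 + 0) | c.0) → --c--▸ n4, --d--▸ n5
  n2 = a.d.a.0 | ((0 + 0) | c.0) → --a--▸ n4, --c--▸ n6
  n3 = c.(0 + 0 + a.0) → --c--▸ n7
  n4 = d.a.0 | ((0 + 0) | c.0) → --c--▸ n8, --d--▸ n9
  n5 = a.0 | c.((0 + 0) | c.0) → --a--▸ n10, --c--▸ n9
  n6 = a.d.a.0 | ((0 + 0) | 0) → --a--▸ n8
  n7 = 0 + 0 + a.0 → --a--▸ n11
  n8 = d.a.0 | ((0 + 0) | 0) → --d--▸ n12
  n9 = a.0 | ((0 + 0) | c.0) → --a--▸ n13, --c--▸ n12
  n10 = 0 | c.((0 + 0) | c.0) → --c--▸ n13
  n11 = 0 → ·
  n12 = a.0 | ((0 + 0) | 0) → --a--▸ n14
  n13 = 0 | ((0 + 0) | c.0) → --c--▸ n14
  n14 = 0 | ((0 + 0) | 0) → ·
Executing ccc from P (initial set {m0}):
  step 1 (c): {m2, m3}
  step 2 (c): {m6, m7}
  step 3 (c): {m11}
  ✓ P
Executing ccc from Q (initial set {n0}):
  step 1 (c): {n2, n3}
  step 2 (c): {n6, n7}
  step 3 (c): ∅  — Q cannot continue

ccc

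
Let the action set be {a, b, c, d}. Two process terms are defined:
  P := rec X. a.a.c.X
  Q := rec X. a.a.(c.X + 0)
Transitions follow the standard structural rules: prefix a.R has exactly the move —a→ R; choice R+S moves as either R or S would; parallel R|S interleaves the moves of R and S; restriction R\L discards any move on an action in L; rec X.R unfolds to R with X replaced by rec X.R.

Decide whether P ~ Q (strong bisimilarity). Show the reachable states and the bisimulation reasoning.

YES

Reachable graph of P (3 states):
  u0 = rec X. a.a.c.X | =a=> u1
  u1 = a.c.(rec X. a.a.c.X) | =a=> u2
  u2 = c.(rec X. a.a.c.X) | =c=> u0
Reachable graph of Q (3 states):
  v0 = rec X. a.a.(c.X + 0) | =a=> v1
  v1 = a.(c.(rec X. a.a.(c.X + 0)) + 0) | =a=> v2
  v2 = c.(rec X. a.a.(c.X + 0)) + 0 | =c=> v0
Coarsest stable partition (strong bisimilarity classes):
  B0 = {u0, v0}
  B1 = {u1, v1}
  B2 = {u2, v2}
u0 ∈ B0, v0 ∈ B0 → same block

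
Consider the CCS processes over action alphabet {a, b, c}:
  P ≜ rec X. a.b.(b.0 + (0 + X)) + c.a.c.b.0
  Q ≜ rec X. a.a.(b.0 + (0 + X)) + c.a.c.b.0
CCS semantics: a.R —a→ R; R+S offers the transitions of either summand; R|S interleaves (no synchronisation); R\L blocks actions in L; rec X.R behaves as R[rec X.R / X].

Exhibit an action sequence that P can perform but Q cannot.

ab

P's transition system — 7 states:
  u0 = rec X. a.b.(b.0 + (0 + X)) + c.a.c.b.0 → --a--▸ u1, --c--▸ u2
  u1 = b.(b.0 + (0 + (rec X. a.b.(b.0 + (0 + X)) + c.a.c.b.0))) → --b--▸ u3
  u2 = a.c.b.0 → --a--▸ u4
  u3 = b.0 + (0 + (rec X. a.b.(b.0 + (0 + X)) + c.a.c.b.0)) → --a--▸ u1, --b--▸ u5, --c--▸ u2
  u4 = c.b.0 → --c--▸ u6
  u5 = 0 → deadlocked
  u6 = b.0 → --b--▸ u5
Q's transition system — 7 states:
  v0 = rec X. a.a.(b.0 + (0 + X)) + c.a.c.b.0 → --a--▸ v1, --c--▸ v2
  v1 = a.(b.0 + (0 + (rec X. a.a.(b.0 + (0 + X)) + c.a.c.b.0))) → --a--▸ v3
  v2 = a.c.b.0 → --a--▸ v4
  v3 = b.0 + (0 + (rec X. a.a.(b.0 + (0 + X)) + c.a.c.b.0)) → --a--▸ v1, --b--▸ v5, --c--▸ v2
  v4 = c.b.0 → --c--▸ v6
  v5 = 0 → deadlocked
  v6 = b.0 → --b--▸ v5
Executing ab from P (initial set {u0}):
  step 1 (a): {u1}
  step 2 (b): {u3}
  ✓ P
Executing ab from Q (initial set {v0}):
  step 1 (a): {v1}
  step 2 (b): ∅  — Q cannot continue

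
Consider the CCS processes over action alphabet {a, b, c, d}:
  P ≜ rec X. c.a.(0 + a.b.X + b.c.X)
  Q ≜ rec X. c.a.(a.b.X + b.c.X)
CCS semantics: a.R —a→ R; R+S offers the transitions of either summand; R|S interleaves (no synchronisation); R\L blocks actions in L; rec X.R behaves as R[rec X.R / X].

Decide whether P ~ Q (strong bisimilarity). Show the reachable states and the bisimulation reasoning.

LTS(P): 5 reachable states
  p0 = rec X. c.a.(0 + a.b.X + b.c.X) → —c→ p1
  p1 = a.(0 + a.b.(rec X. c.a.(0 + a.b.X + b.c.X)) + b.c.(rec X. c.a.(0 + a.b.X + b.c.X))) → —a→ p2
  p2 = 0 + a.b.(rec X. c.a.(0 + a.b.X + b.c.X)) + b.c.(rec X. c.a.(0 + a.b.X + b.c.X)) → —a→ p3, —b→ p4
  p3 = b.(rec X. c.a.(0 + a.b.X + b.c.X)) → —b→ p0
  p4 = c.(rec X. c.a.(0 + a.b.X + b.c.X)) → —c→ p0
LTS(Q): 5 reachable states
  q0 = rec X. c.a.(a.b.X + b.c.X) → —c→ q1
  q1 = a.(a.b.(rec X. c.a.(a.b.X + b.c.X)) + b.c.(rec X. c.a.(a.b.X + b.c.X))) → —a→ q2
  q2 = a.b.(rec X. c.a.(a.b.X + b.c.X)) + b.c.(rec X. c.a.(a.b.X + b.c.X)) → —a→ q3, —b→ q4
  q3 = b.(rec X. c.a.(a.b.X + b.c.X)) → —b→ q0
  q4 = c.(rec X. c.a.(a.b.X + b.c.X)) → —c→ q0
Coarsest stable partition (strong bisimilarity classes):
  B0 = {p0, q0}
  B1 = {p1, q1}
  B2 = {p2, q2}
  B3 = {p3, q3}
  B4 = {p4, q4}
p0 ∈ B0, q0 ∈ B0 → same block

YES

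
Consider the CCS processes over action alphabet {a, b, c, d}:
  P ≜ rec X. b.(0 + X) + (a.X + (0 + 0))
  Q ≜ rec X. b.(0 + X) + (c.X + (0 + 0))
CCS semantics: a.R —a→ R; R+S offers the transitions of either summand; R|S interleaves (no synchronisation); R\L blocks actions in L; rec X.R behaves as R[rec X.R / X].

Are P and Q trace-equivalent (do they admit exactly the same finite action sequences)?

P's transition system — 2 states:
  s0 = rec X. b.(0 + X) + (a.X + (0 + 0)) → —a→ s0, —b→ s1
  s1 = 0 + (rec X. b.(0 + X) + (a.X + (0 + 0))) → —a→ s0, —b→ s1
Q's transition system — 2 states:
  t0 = rec X. b.(0 + X) + (c.X + (0 + 0)) → —b→ t1, —c→ t0
  t1 = 0 + (rec X. b.(0 + X) + (c.X + (0 + 0))) → —b→ t1, —c→ t0
Trace ⟨a⟩ through P, begin at {s0}:
  after a @ step 1: {s0}
  ✓ P
Trace ⟨a⟩ through Q, begin at {t0}:
  after a @ step 1: no successor for Q

traces(P) ≠ traces(Q) — witness ⟨a⟩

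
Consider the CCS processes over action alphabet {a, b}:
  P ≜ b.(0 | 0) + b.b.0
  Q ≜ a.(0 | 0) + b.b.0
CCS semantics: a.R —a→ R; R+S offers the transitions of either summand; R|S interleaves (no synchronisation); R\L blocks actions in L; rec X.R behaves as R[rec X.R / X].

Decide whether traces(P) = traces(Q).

traces(P) ≠ traces(Q) — witness ⟨a⟩

P's transition system — 4 states:
  m0 = b.(0 | 0) + b.b.0 :: ··b··> m1, ··b··> m2
  m1 = 0 | 0 :: deadlocked
  m2 = b.0 :: ··b··> m3
  m3 = 0 :: deadlocked
Q's transition system — 4 states:
  n0 = a.(0 | 0) + b.b.0 :: ··a··> n1, ··b··> n2
  n1 = 0 | 0 :: deadlocked
  n2 = b.0 :: ··b··> n3
  n3 = 0 :: deadlocked
Trace ⟨a⟩ through Q, begin at {n0}:
  step 1 (a): {n1}
  — Q admits the full trace.
Trace ⟨a⟩ through P, begin at {m0}:
  step 1 (a): ∅ (P stuck)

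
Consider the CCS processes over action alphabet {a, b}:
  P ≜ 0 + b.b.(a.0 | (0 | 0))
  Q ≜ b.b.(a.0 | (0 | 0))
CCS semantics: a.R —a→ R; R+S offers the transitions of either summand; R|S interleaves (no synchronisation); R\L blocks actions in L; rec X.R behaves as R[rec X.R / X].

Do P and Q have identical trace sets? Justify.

trace-equivalent

P's transition system — 4 states:
  u0 = 0 + b.b.(a.0 | (0 | 0)) :: -b-> u1
  u1 = b.(a.0 | (0 | 0)) :: -b-> u2
  u2 = a.0 | (0 | 0) :: -a-> u3
  u3 = 0 | (0 | 0) :: ·
Q's transition system — 4 states:
  v0 = b.b.(a.0 | (0 | 0)) :: -b-> v1
  v1 = b.(a.0 | (0 | 0)) :: -b-> v2
  v2 = a.0 | (0 | 0) :: -a-> v3
  v3 = 0 | (0 | 0) :: ·
Coarsest stable partition (strong bisimilarity classes):
  B0 = {u0, v0}
  B1 = {u1, v1}
  B2 = {u2, v2}
  B3 = {u3, v3}
u0 ∈ B0, v0 ∈ B0 → same block
Bisimilar ⇒ trace-equivalent.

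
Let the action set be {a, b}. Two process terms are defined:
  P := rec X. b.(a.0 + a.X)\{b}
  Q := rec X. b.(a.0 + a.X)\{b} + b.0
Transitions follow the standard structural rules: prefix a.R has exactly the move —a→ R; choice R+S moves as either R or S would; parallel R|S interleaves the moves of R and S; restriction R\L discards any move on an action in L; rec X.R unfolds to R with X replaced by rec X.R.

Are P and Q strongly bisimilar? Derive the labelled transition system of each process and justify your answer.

NO

P's transition system — 4 states:
  s0 = rec X. b.(a.0 + a.X)\{b} has moves ··b··> s1
  s1 = (a.0 + a.(rec X. b.(a.0 + a.X)\{b}))\{b} has moves ··a··> s2, ··a··> s3
  s2 = (rec X. b.(a.0 + a.X)\{b})\{b} has moves ·
  s3 = 0\{b} has moves ·
Q's transition system — 5 states:
  t0 = rec X. b.(a.0 + a.X)\{b} + b.0 has moves ··b··> t1, ··b··> t2
  t1 = (a.0 + a.(rec X. b.(a.0 + a.X)\{b} + b.0))\{b} has moves ··a··> t3, ··a··> t4
  t2 = 0 has moves ·
  t3 = (rec X. b.(a.0 + a.X)\{b} + b.0)\{b} has moves ·
  t4 = 0\{b} has moves ·
Coarsest stable partition (strong bisimilarity classes):
  B0 = {s0}
  B1 = {s1, t1}
  B2 = {s2, s3, t2, t3, t4}
  B3 = {t0}
s0 ∈ B0, t0 ∈ B3 → different blocks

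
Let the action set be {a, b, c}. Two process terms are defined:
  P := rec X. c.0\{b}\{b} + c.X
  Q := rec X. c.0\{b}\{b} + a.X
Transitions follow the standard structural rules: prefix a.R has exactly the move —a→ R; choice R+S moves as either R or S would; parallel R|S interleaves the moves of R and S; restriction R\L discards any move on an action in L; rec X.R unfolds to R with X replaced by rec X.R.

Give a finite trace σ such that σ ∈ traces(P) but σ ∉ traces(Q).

cc

P's transition system — 2 states:
  s0 = rec X. c.0\{b}\{b} + c.X → —c→ s0, —c→ s1
  s1 = 0\{b}\{b} → stopped
Q's transition system — 2 states:
  t0 = rec X. c.0\{b}\{b} + a.X → —a→ t0, —c→ t1
  t1 = 0\{b}\{b} → stopped
Trace ⟨cc⟩ through P, begin at {s0}:
  [1] c ⇒ {s0, s1}
  [2] c ⇒ {s0, s1}
  ✓ P
Trace ⟨cc⟩ through Q, begin at {t0}:
  [1] c ⇒ {t1}
  [2] c ⇒ no successor for Q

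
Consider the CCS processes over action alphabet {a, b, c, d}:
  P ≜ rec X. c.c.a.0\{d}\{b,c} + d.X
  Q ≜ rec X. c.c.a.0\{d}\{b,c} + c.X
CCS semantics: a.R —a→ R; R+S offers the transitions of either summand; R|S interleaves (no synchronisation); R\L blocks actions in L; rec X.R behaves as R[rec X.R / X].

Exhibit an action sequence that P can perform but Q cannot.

d

P's transition system — 4 states:
  p0 = rec X. c.c.a.0\{d}\{b,c} + d.X ⊢ ··c··> p1, ··d··> p0
  p1 = c.a.0\{d}\{b,c} ⊢ ··c··> p2
  p2 = a.0\{d}\{b,c} ⊢ ··a··> p3
  p3 = 0\{d}\{b,c} ⊢ (no moves)
Q's transition system — 4 states:
  q0 = rec X. c.c.a.0\{d}\{b,c} + c.X ⊢ ··c··> q0, ··c··> q1
  q1 = c.a.0\{d}\{b,c} ⊢ ··c··> q2
  q2 = a.0\{d}\{b,c} ⊢ ··a··> q3
  q3 = 0\{d}\{b,c} ⊢ (no moves)
Trace ⟨d⟩ through P, begin at {p0}:
  after d @ step 1: {p0}
  — P admits the full trace.
Trace ⟨d⟩ through Q, begin at {q0}:
  after d @ step 1: ∅ (Q stuck)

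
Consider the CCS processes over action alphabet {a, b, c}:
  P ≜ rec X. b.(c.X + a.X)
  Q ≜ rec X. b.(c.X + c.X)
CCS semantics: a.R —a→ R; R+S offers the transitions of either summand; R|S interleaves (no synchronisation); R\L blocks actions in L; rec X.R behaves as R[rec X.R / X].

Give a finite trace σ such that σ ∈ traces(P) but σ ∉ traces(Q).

Reachable graph of P (2 states):
  p0 = rec X. b.(c.X + a.X) ⊢ --b--▸ p1
  p1 = c.(rec X. b.(c.X + a.X)) + a.(rec X. b.(c.X + a.X)) ⊢ --a--▸ p0, --c--▸ p0
Reachable graph of Q (2 states):
  q0 = rec X. b.(c.X + c.X) ⊢ --b--▸ q1
  q1 = c.(rec X. b.(c.X + c.X)) + c.(rec X. b.(c.X + c.X)) ⊢ --c--▸ q0
Trace ⟨ba⟩ through P, begin at {p0}:
  after b @ step 1: {p1}
  after a @ step 2: {p0}
  ✓ P
Trace ⟨ba⟩ through Q, begin at {q0}:
  after b @ step 1: {q1}
  after a @ step 2: ∅  — Q cannot continue

ba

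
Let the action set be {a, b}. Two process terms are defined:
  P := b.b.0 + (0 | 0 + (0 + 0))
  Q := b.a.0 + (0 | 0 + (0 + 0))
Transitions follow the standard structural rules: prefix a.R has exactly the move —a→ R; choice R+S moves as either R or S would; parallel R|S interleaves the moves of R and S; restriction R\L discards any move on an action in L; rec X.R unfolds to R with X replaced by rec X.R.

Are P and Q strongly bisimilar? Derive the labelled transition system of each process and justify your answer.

NO

Reachable graph of P (3 states):
  m0 = b.b.0 + (0 | 0 + (0 + 0)) ⊢ =b=> m1
  m1 = b.0 ⊢ =b=> m2
  m2 = 0 ⊢ ∅
Reachable graph of Q (3 states):
  n0 = b.a.0 + (0 | 0 + (0 + 0)) ⊢ =b=> n1
  n1 = a.0 ⊢ =a=> n2
  n2 = 0 ⊢ ∅
Partition-refinement fixed point:
  B0 = {m0}
  B1 = {m1}
  B2 = {m2, n2}
  B3 = {n0}
  B4 = {n1}
m0 ∈ B0, n0 ∈ B3 → different blocks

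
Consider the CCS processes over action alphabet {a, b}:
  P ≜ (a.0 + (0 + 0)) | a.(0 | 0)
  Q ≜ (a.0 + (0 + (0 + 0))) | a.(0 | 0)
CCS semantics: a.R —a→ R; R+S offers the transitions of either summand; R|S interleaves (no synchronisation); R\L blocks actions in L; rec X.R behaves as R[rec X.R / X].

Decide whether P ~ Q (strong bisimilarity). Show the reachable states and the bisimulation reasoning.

YES

LTS(P): 4 reachable states
  s0 = (a.0 + (0 + 0)) | a.(0 | 0) → =a=> s1, =a=> s2
  s1 = (a.0 + (0 + 0)) | (0 | 0) → =a=> s3
  s2 = 0 | a.(0 | 0) → =a=> s3
  s3 = 0 | (0 | 0) → ∅
LTS(Q): 4 reachable states
  t0 = (a.0 + (0 + (0 + 0))) | a.(0 | 0) → =a=> t1, =a=> t2
  t1 = (a.0 + (0 + (0 + 0))) | (0 | 0) → =a=> t3
  t2 = 0 | a.(0 | 0) → =a=> t3
  t3 = 0 | (0 | 0) → ∅
Partition-refinement fixed point:
  B0 = {s0, t0}
  B1 = {s1, s2, t1, t2}
  B2 = {s3, t3}
s0 ∈ B0, t0 ∈ B0 → same block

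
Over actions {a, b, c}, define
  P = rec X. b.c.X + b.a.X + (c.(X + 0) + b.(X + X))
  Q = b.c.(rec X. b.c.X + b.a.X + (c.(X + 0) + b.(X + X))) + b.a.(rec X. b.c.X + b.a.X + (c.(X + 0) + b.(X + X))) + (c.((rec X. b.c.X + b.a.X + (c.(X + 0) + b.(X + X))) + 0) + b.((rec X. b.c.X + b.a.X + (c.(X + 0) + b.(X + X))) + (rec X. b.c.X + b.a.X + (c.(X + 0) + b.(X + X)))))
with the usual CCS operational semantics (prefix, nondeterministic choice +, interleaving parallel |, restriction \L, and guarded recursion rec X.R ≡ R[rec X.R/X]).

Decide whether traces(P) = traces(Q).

traces(P) = traces(Q)

P's transition system — 5 states:
  m0 = rec X. b.c.X + b.a.X + (c.(X + 0) + b.(X + X)) → =b=> m1, =b=> m2, =b=> m3, =c=> m4
  m1 = (rec X. b.c.X + b.a.X + (c.(X + 0) + b.(X + X))) + (rec X. b.c.X + b.a.X + (c.(X + 0) + b.(X + X))) → =b=> m1, =b=> m2, =b=> m3, =c=> m4
  m2 = a.(rec X. b.c.X + b.a.X + (c.(X + 0) + b.(X + X))) → =a=> m0
  m3 = c.(rec X. b.c.X + b.a.X + (c.(X + 0) + b.(X + X))) → =c=> m0
  m4 = (rec X. b.c.X + b.a.X + (c.(X + 0) + b.(X + X))) + 0 → =b=> m1, =b=> m2, =b=> m3, =c=> m4
Q's transition system — 6 states:
  n0 = b.c.(rec X. b.c.X + b.a.X + (c.(X + 0) + b.(X + X))) + b.a.(rec X. b.c.X + b.a.X + (c.(X + 0) + b.(X + X))) + (c.((rec X. b.c.X + b.a.X + (c.(X + 0) + b.(X + X))) + 0) + b.((rec X. b.c.X + b.a.X + (c.(X + 0) + b.(X + X))) + (rec X. b.c.X + b.a.X + (c.(X + 0) + b.(X + X))))) → =b=> n1, =b=> n2, =b=> n3, =c=> n4
  n1 = (rec X. b.c.X + b.a.X + (c.(X + 0) + b.(X + X))) + (rec X. b.c.X + b.a.X + (c.(X + 0) + b.(X + X))) → =b=> n1, =b=> n2, =b=> n3, =c=> n4
  n2 = a.(rec X. b.c.X + b.a.X + (c.(X + 0) + b.(X + X))) → =a=> n5
  n3 = c.(rec X. b.c.X + b.a.X + (c.(X + 0) + b.(X + X))) → =c=> n5
  n4 = (rec X. b.c.X + b.a.X + (c.(X + 0) + b.(X + X))) + 0 → =b=> n1, =b=> n2, =b=> n3, =c=> n4
  n5 = rec X. b.c.X + b.a.X + (c.(X + 0) + b.(X + X)) → =b=> n1, =b=> n2, =b=> n3, =c=> n4
Coarsest stable partition (strong bisimilarity classes):
  B0 = {m0, m1, m4, n0, n1, n4, n5}
  B1 = {m3, n3}
  B2 = {m2, n2}
m0 ∈ B0, n0 ∈ B0 → same block
Bisimilar ⇒ trace-equivalent.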